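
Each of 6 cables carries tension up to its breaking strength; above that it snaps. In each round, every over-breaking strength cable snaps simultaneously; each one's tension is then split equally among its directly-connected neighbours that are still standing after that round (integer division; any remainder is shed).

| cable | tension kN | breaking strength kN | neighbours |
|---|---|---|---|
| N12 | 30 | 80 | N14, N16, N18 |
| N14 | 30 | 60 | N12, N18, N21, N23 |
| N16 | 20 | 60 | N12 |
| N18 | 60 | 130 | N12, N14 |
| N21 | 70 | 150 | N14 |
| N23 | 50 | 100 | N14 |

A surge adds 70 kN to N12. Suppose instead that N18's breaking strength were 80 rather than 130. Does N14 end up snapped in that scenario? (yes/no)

yes

With N18's breaking strength at 80:
Round 1 — N12 at 100 > 80. N12 snaps.
  N12 sheds 100 kN to N14, N16, N18: 33 each (1 lost).
    N14: 30+33 = 63 > 60
    N16: 20+33 = 53 ≤ 60
    N18: 60+33 = 93 > 80
Round 2 — N14, N18 snap.
  N14 sheds 63 kN to N21, N23: 31 each (1 lost).
    N21: 70+31 = 101 ≤ 150
    N23: 50+31 = 81 ≤ 100
  N18 sheds 93 kN: no online neighbours, lost.
No further breaks.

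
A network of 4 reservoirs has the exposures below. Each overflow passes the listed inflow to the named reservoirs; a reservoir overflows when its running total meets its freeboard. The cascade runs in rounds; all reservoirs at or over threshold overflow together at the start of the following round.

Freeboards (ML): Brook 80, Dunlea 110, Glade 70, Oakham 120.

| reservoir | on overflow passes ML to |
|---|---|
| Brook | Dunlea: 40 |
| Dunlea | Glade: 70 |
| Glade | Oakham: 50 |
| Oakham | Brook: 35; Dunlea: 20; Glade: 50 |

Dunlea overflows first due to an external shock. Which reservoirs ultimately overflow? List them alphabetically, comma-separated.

Dunlea, Glade

Round 1 — Dunlea overflows (initial).
  Glade: +70 → 70 ≥ 70
Round 2 — Glade overflows.
  Oakham: +50 → 50 < 120
No further overflows.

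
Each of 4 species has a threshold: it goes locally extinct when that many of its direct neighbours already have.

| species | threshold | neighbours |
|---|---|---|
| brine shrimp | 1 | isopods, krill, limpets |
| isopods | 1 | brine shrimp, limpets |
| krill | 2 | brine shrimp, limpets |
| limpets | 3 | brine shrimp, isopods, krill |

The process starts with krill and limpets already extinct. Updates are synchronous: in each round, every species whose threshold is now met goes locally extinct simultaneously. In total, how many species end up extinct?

Round 1 — krill, limpets go locally extinct (initial).
Round 2 — checking thresholds:
  brine shrimp: 2 of 3 neighbours ≥ 1, goes locally extinct.
  isopods: 1 of 2 neighbours ≥ 1, goes locally extinct.
Round 3 — no new extinctions; cascade stops.

4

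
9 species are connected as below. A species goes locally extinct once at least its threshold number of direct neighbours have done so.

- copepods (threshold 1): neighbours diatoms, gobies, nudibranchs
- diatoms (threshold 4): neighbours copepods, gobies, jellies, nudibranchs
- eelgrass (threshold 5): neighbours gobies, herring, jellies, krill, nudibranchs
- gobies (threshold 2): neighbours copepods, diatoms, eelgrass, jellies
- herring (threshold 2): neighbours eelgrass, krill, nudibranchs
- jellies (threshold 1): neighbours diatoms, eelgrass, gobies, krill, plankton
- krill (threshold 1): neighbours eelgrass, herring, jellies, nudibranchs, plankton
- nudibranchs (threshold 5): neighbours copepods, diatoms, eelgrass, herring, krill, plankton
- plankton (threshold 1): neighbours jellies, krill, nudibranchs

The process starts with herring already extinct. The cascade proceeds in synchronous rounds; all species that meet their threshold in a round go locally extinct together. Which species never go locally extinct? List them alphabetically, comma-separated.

copepods, diatoms, eelgrass, gobies, nudibranchs

Round 1 — herring goes locally extinct (initial).
Round 2 — checking thresholds:
  eelgrass: 1 of 5 neighbours < 5, below threshold.
  krill: 1 of 5 neighbours ≥ 1, goes locally extinct.
  nudibranchs: 1 of 6 neighbours < 5, below threshold.
Round 3 — checking thresholds:
  eelgrass: 2 of 5 neighbours < 5, below threshold.
  jellies: 1 of 5 neighbours ≥ 1, goes locally extinct.
  nudibranchs: 2 of 6 neighbours < 5, below threshold.
  plankton: 1 of 3 neighbours ≥ 1, goes locally extinct.
Round 4 — no new extinctions; cascade stops.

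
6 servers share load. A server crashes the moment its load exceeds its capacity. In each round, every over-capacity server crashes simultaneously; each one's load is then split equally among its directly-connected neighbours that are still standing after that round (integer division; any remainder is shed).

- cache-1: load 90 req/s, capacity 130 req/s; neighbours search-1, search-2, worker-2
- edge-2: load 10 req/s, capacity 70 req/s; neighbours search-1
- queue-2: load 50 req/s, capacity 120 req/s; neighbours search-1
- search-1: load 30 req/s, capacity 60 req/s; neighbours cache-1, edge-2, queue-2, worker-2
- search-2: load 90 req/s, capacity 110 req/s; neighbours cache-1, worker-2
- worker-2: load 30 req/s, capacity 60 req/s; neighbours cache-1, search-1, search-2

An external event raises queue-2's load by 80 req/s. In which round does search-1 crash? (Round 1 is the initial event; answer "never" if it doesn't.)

2

Round 1 — queue-2 at 130 > 120. queue-2 crashes.
  queue-2 sheds 130 req/s to search-1: 130 each.
    search-1: 30+130 = 160 > 60
Round 2 — search-1 crashes.
  search-1 sheds 160 req/s to cache-1, edge-2, worker-2: 53 each (1 lost).
    cache-1: 90+53 = 143 > 130
    edge-2: 10+53 = 63 ≤ 70
    worker-2: 30+53 = 83 > 60
Round 3 — cache-1, worker-2 crash.
  cache-1 sheds 143 req/s to search-2: 143 each.
    search-2: 90+143 = 233 > 110
  worker-2 sheds 83 req/s to search-2: 83 each.
    search-2: 233+83 = 316 > 110
Round 4 — search-2 crashes.
  search-2 sheds 316 req/s: no online neighbours, lost.
No further crashes.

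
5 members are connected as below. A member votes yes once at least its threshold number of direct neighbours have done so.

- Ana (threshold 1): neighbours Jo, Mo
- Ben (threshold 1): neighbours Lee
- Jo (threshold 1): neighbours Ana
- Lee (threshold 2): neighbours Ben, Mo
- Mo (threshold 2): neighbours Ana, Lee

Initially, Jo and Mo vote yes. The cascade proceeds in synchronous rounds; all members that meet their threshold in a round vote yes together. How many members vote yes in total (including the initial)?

Round 1 — Jo, Mo vote yes (initial).
Round 2 — checking thresholds:
  Ana: 2 of 2 neighbours ≥ 1, votes yes.
  Lee: 1 of 2 neighbours < 2, holds.
Round 3 — no new yes votes; cascade stops.

3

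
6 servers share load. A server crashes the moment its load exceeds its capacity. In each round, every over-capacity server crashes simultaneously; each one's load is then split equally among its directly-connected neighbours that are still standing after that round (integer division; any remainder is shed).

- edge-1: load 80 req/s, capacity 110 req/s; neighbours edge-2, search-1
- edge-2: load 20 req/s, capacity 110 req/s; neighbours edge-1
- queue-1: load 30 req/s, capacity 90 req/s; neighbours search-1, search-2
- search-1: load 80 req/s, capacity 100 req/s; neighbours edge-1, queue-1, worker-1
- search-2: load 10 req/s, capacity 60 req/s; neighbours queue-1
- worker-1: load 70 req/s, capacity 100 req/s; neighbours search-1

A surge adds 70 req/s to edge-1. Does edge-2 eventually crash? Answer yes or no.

Round 1 — edge-1 at 150 > 110. edge-1 crashes.
  edge-1 sheds 150 req/s to edge-2, search-1: 75 each.
    edge-2: 20+75 = 95 ≤ 110
    search-1: 80+75 = 155 > 100
Round 2 — search-1 crashes.
  search-1 sheds 155 req/s to queue-1, worker-1: 77 each (1 lost).
    queue-1: 30+77 = 107 > 90
    worker-1: 70+77 = 147 > 100
Round 3 — queue-1, worker-1 crash.
  queue-1 sheds 107 req/s to search-2: 107 each.
    search-2: 10+107 = 117 > 60
  worker-1 sheds 147 req/s: no online neighbours, lost.
Round 4 — search-2 crashes.
  search-2 sheds 117 req/s: no online neighbours, lost.
No further crashes.

no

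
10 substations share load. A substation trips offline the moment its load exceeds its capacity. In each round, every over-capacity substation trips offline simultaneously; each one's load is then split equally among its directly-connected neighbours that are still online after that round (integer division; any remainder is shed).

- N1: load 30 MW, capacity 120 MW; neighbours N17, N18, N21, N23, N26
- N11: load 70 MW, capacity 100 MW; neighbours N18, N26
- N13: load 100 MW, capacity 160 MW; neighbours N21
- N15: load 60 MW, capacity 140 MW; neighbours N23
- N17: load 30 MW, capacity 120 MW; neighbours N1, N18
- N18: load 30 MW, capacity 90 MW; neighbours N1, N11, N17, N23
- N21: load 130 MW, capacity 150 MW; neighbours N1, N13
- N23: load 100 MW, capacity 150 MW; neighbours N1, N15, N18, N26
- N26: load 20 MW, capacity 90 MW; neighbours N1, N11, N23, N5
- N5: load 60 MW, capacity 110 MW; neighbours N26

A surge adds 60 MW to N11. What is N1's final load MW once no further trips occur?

Round 1 — N11 at 130 > 100. N11 trips offline.
  N11 sheds 130 MW to N18, N26: 65 each.
    N18: 30+65 = 95 > 90
    N26: 20+65 = 85 ≤ 90
Round 2 — N18 trips offline.
  N18 sheds 95 MW to N1, N17, N23: 31 each (2 lost).
    N1: 30+31 = 61 ≤ 120
    N17: 30+31 = 61 ≤ 120
    N23: 100+31 = 131 ≤ 150
No further trips.

61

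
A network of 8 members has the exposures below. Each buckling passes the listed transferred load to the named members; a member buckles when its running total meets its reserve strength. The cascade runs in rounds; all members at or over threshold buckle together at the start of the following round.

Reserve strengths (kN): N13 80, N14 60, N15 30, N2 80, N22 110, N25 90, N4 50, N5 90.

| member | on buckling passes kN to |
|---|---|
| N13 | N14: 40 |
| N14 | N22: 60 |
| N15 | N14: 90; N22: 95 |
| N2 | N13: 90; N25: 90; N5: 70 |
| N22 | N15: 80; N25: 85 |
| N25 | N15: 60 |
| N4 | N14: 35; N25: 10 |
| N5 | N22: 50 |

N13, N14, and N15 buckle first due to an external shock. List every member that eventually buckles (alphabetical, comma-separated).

N13, N14, N15, N22

Round 1 — N13, N14, N15 buckle (initial).
  N22: +60+95 → 155 ≥ 110
Round 2 — N22 buckles.
  N25: +85 → 85 < 90
No further bucklings.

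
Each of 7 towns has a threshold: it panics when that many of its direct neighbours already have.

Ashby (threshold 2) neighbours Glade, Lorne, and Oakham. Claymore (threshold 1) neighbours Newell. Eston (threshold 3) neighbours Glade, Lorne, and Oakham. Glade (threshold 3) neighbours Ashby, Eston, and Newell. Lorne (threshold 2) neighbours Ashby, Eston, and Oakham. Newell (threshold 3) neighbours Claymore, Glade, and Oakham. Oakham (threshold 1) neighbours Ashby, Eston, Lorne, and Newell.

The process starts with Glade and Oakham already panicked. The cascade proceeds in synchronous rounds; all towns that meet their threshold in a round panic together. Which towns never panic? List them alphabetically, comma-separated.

Round 1 — Glade, Oakham panic (initial).
Round 2 — checking thresholds:
  Ashby: 2 of 3 neighbours ≥ 2, panics.
  Eston: 2 of 3 neighbours < 3, not yet.
  Lorne: 1 of 3 neighbours < 2, not yet.
  Newell: 2 of 3 neighbours < 3, not yet.
Round 3 — checking thresholds:
  Eston: 2 of 3 neighbours < 3, not yet.
  Lorne: 2 of 3 neighbours ≥ 2, panics.
  Newell: 2 of 3 neighbours < 3, not yet.
Round 4 — checking thresholds:
  Eston: 3 of 3 neighbours ≥ 3, panics.
  Newell: 2 of 3 neighbours < 3, not yet.
Round 5 — no new panics; cascade stops.

Claymore, Newell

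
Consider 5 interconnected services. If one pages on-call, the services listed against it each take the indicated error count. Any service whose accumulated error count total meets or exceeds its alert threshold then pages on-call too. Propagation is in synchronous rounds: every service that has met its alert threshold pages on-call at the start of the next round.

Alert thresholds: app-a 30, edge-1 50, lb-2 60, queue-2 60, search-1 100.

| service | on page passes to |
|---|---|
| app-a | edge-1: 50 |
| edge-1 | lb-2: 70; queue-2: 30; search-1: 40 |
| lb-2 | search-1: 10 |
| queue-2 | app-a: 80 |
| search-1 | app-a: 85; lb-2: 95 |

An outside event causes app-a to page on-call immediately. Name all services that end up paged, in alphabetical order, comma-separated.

app-a, edge-1, lb-2

Round 1 — app-a pages on-call (initial).
  edge-1: +50 → 50 ≥ 50
Round 2 — edge-1 pages on-call.
  lb-2: +70 → 70 ≥ 60
  queue-2: +30 → 30 < 60
  search-1: +40 → 40 < 100
Round 3 — lb-2 pages on-call.
  search-1: +10 → 50 < 100
No further pages.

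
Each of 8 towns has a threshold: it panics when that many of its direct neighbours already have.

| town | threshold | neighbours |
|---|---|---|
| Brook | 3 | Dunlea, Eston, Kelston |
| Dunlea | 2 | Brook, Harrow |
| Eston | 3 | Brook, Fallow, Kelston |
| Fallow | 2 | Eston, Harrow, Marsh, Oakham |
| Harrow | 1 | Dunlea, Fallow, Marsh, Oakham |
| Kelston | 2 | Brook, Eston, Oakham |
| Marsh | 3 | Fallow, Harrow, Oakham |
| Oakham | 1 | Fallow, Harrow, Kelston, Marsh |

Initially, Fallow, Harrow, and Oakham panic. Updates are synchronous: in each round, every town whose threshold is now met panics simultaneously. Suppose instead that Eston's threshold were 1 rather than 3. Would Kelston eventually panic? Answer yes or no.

With Eston's threshold at 1:
Round 1 — Fallow, Harrow, Oakham panic (initial).
Round 2 — checking thresholds:
  Dunlea: 1 of 2 neighbours < 2, not yet.
  Eston: 1 of 3 neighbours ≥ 1, panics.
  Kelston: 1 of 3 neighbours < 2, not yet.
  Marsh: 3 of 3 neighbours ≥ 3, panics.
Round 3 — checking thresholds:
  Brook: 1 of 3 neighbours < 3, not yet.
  Dunlea: 1 of 2 neighbours < 2, not yet.
  Kelston: 2 of 3 neighbours ≥ 2, panics.
Round 4 — no new panics; cascade stops.

yes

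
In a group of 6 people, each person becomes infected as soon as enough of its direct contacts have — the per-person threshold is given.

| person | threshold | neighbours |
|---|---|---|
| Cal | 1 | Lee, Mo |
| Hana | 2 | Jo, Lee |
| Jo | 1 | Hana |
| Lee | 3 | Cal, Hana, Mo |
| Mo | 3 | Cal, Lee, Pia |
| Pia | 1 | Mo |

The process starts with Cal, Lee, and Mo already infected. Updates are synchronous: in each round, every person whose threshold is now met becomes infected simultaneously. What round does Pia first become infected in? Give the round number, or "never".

2

Round 1 — Cal, Lee, Mo become infected (initial).
Round 2 — checking thresholds:
  Hana: 1 of 2 neighbours < 2, below threshold.
  Pia: 1 of 1 neighbours ≥ 1, becomes infected.
Round 3 — no new infections; cascade stops.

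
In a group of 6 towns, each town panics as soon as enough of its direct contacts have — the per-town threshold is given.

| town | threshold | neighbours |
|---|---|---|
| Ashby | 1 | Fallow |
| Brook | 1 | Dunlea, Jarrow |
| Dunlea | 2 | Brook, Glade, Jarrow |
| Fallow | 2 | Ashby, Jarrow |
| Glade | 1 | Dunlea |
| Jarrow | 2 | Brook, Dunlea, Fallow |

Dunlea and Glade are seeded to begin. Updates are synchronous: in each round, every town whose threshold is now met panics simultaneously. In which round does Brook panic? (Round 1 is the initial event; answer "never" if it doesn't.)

2

Round 1 — Dunlea, Glade panic (initial).
Round 2 — checking thresholds:
  Brook: 1 of 2 neighbours ≥ 1, panics.
  Jarrow: 1 of 3 neighbours < 2, not yet.
Round 3 — checking thresholds:
  Jarrow: 2 of 3 neighbours ≥ 2, panics.
Round 4 — no new panics; cascade stops.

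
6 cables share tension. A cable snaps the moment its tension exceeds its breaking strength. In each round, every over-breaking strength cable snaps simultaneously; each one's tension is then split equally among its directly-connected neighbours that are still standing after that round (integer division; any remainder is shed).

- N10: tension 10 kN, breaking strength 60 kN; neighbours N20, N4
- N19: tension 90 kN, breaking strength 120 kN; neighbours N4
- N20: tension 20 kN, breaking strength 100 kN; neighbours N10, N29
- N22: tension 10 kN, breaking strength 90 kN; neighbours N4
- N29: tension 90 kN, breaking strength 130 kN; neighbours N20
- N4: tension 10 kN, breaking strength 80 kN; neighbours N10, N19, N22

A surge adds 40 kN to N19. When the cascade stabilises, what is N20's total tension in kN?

Round 1 — N19 at 130 > 120. N19 snaps.
  N19 sheds 130 kN to N4: 130 each.
    N4: 10+130 = 140 > 80
Round 2 — N4 snaps.
  N4 sheds 140 kN to N10, N22: 70 each.
    N10: 10+70 = 80 > 60
    N22: 10+70 = 80 ≤ 90
Round 3 — N10 snaps.
  N10 sheds 80 kN to N20: 80 each.
    N20: 20+80 = 100 ≤ 100
No further breaks.

100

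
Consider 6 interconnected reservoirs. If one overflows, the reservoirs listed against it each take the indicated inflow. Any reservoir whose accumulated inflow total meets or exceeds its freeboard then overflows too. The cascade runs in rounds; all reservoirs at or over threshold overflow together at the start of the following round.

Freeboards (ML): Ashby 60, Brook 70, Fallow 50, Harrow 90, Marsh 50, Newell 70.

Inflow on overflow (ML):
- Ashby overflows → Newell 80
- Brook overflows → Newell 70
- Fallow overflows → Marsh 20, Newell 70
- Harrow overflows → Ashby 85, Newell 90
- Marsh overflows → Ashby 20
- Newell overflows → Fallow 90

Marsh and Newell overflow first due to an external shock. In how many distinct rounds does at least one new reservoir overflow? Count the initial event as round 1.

2

Round 1 — Marsh, Newell overflow (initial).
  Ashby: +20 → 20 < 60
  Fallow: +90 → 90 ≥ 50
Round 2 — Fallow overflows.
No further overflows.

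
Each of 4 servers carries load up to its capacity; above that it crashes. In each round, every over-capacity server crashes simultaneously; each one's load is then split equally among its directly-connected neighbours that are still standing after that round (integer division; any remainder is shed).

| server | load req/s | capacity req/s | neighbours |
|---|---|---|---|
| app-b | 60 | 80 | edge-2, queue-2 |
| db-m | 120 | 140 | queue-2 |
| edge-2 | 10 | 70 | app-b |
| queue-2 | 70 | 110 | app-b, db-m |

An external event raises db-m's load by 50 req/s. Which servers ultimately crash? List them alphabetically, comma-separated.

app-b, db-m, edge-2, queue-2

Round 1 — db-m at 170 > 140. db-m crashes.
  db-m sheds 170 req/s to queue-2: 170 each.
    queue-2: 70+170 = 240 > 110
Round 2 — queue-2 crashes.
  queue-2 sheds 240 req/s to app-b: 240 each.
    app-b: 60+240 = 300 > 80
Round 3 — app-b crashes.
  app-b sheds 300 req/s to edge-2: 300 each.
    edge-2: 10+300 = 310 > 70
Round 4 — edge-2 crashes.
  edge-2 sheds 310 req/s: no online neighbours, lost.
No further crashes.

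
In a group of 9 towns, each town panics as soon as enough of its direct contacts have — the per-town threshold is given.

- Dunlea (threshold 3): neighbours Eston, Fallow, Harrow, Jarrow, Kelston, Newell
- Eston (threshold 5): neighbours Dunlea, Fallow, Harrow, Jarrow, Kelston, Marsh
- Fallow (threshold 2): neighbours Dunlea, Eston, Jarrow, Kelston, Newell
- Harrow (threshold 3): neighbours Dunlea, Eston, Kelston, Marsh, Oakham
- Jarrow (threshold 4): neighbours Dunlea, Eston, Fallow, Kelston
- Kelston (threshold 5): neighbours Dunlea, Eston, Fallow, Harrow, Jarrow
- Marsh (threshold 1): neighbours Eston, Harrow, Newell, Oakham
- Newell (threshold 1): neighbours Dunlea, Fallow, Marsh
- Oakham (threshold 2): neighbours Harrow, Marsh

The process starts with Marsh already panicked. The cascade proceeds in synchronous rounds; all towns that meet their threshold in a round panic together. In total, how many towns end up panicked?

2

Round 1 — Marsh panics (initial).
Round 2 — checking thresholds:
  Eston: 1 of 6 neighbours < 5, below threshold.
  Harrow: 1 of 5 neighbours < 3, below threshold.
  Newell: 1 of 3 neighbours ≥ 1, panics.
  Oakham: 1 of 2 neighbours < 2, below threshold.
Round 3 — no new panics; cascade stops.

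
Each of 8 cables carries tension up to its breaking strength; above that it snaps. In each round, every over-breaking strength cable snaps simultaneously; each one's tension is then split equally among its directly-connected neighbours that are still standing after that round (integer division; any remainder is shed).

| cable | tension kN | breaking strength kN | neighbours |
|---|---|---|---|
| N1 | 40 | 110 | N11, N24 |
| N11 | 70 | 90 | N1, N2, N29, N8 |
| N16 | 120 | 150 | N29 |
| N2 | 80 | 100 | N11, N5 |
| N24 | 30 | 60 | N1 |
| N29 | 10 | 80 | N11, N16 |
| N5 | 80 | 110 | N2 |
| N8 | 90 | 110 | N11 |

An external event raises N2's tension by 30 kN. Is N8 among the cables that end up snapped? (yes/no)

Round 1 — N2 at 110 > 100. N2 snaps.
  N2 sheds 110 kN to N11, N5: 55 each.
    N11: 70+55 = 125 > 90
    N5: 80+55 = 135 > 110
Round 2 — N11, N5 snap.
  N11 sheds 125 kN to N1, N29, N8: 41 each (2 lost).
    N1: 40+41 = 81 ≤ 110
    N29: 10+41 = 51 ≤ 80
    N8: 90+41 = 131 > 110
  N5 sheds 135 kN: no online neighbours, lost.
Round 3 — N8 snaps.
  N8 sheds 131 kN: no online neighbours, lost.
No further breaks.

yes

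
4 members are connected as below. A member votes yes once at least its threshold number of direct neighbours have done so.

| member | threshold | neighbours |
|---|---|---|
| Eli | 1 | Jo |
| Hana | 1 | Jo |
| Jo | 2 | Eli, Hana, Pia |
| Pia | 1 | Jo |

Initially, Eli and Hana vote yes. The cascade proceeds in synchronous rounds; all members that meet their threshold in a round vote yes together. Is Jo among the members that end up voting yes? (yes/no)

yes

Round 1 — Eli, Hana vote yes (initial).
Round 2 — checking thresholds:
  Jo: 2 of 3 neighbours ≥ 2, votes yes.
Round 3 — checking thresholds:
  Pia: 1 of 1 neighbours ≥ 1, votes yes.
Round 4 — no new yes votes; cascade stops.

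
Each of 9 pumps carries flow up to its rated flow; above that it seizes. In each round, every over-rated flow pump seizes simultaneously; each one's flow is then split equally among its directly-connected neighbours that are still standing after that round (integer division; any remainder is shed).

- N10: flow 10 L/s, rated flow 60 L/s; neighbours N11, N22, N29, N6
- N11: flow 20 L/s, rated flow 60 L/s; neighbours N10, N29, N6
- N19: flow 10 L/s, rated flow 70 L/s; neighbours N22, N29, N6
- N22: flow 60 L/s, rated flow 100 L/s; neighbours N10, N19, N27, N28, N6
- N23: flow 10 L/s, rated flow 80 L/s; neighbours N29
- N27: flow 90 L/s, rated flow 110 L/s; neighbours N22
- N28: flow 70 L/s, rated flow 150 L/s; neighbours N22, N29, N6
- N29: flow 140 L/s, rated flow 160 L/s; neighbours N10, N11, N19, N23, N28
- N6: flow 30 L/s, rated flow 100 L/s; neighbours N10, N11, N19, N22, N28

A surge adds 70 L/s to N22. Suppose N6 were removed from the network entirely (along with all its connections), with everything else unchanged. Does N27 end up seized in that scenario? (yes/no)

With N6 removed:
Round 1 — N22 at 130 > 100. N22 seizes.
  N22 sheds 130 L/s to N10, N19, N27, N28: 32 each (2 lost).
    N10: 10+32 = 42 ≤ 60
    N19: 10+32 = 42 ≤ 70
    N27: 90+32 = 122 > 110
    N28: 70+32 = 102 ≤ 150
Round 2 — N27 seizes.
  N27 sheds 122 L/s: no online neighbours, lost.
No further seizures.

yes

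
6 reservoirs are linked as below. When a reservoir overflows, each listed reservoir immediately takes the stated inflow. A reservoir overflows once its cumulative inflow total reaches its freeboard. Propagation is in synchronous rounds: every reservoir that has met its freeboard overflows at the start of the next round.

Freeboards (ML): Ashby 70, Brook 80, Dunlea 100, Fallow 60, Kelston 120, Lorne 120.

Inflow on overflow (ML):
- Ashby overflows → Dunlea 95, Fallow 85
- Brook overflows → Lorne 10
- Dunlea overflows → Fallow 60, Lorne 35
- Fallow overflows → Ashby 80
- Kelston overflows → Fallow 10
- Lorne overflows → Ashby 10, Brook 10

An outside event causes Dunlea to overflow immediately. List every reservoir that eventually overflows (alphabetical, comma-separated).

Ashby, Dunlea, Fallow

Round 1 — Dunlea overflows (initial).
  Fallow: +60 → 60 ≥ 60
  Lorne: +35 → 35 < 120
Round 2 — Fallow overflows.
  Ashby: +80 → 80 ≥ 70
Round 3 — Ashby overflows.
No further overflows.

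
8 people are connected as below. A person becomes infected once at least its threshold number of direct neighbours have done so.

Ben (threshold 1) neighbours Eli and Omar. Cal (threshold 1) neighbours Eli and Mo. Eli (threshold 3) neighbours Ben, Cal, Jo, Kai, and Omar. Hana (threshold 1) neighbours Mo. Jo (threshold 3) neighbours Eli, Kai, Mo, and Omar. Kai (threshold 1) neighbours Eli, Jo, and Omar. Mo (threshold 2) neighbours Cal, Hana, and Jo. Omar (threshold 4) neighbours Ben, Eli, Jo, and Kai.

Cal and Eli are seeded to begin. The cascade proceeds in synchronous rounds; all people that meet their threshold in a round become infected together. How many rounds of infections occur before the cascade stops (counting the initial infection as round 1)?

2

Round 1 — Cal, Eli become infected (initial).
Round 2 — checking thresholds:
  Ben: 1 of 2 neighbours ≥ 1, becomes infected.
  Jo: 1 of 4 neighbours < 3, not yet.
  Kai: 1 of 3 neighbours ≥ 1, becomes infected.
  Mo: 1 of 3 neighbours < 2, not yet.
  Omar: 1 of 4 neighbours < 4, not yet.
Round 3 — no new infections; cascade stops.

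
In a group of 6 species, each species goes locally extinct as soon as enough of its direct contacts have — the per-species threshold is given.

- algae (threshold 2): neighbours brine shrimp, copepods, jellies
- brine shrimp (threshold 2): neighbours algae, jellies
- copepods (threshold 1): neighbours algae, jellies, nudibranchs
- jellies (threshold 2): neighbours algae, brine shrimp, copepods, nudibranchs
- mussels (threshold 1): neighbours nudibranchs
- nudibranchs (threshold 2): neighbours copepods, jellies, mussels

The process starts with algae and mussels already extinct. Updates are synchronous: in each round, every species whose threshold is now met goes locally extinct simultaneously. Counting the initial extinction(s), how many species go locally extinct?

6

Round 1 — algae, mussels go locally extinct (initial).
Round 2 — checking thresholds:
  brine shrimp: 1 of 2 neighbours < 2, below threshold.
  copepods: 1 of 3 neighbours ≥ 1, goes locally extinct.
  jellies: 1 of 4 neighbours < 2, below threshold.
  nudibranchs: 1 of 3 neighbours < 2, below threshold.
Round 3 — checking thresholds:
  brine shrimp: 1 of 2 neighbours < 2, below threshold.
  jellies: 2 of 4 neighbours ≥ 2, goes locally extinct.
  nudibranchs: 2 of 3 neighbours ≥ 2, goes locally extinct.
Round 4 — checking thresholds:
  brine shrimp: 2 of 2 neighbours ≥ 2, goes locally extinct.
Round 5 — no new extinctions; cascade stops.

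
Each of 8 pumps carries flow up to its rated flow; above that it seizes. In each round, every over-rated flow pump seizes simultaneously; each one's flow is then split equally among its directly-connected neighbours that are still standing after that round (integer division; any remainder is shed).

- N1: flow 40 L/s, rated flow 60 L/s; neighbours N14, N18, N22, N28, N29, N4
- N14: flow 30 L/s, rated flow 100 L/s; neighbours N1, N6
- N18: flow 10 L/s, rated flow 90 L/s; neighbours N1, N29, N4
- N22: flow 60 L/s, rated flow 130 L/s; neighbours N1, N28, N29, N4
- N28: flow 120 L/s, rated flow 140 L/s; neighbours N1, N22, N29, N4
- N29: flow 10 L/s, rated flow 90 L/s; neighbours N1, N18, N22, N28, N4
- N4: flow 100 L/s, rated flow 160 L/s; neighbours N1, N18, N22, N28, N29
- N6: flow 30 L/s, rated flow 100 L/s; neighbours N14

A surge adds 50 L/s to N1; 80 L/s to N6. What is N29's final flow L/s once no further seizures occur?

25

Round 1 — N1 at 90 > 60; N6 at 110 > 100. N1, N6 seize.
  N1 sheds 90 L/s to N14, N18, N22, N28, N29, N4: 15 each.
    N14: 30+15 = 45 ≤ 100
    N18: 10+15 = 25 ≤ 90
    N22: 60+15 = 75 ≤ 130
    N28: 120+15 = 135 ≤ 140
    N29: 10+15 = 25 ≤ 90
    N4: 100+15 = 115 ≤ 160
  N6 sheds 110 L/s to N14: 110 each.
    N14: 45+110 = 155 > 100
Round 2 — N14 seizes.
  N14 sheds 155 L/s: no online neighbours, lost.
No further seizures.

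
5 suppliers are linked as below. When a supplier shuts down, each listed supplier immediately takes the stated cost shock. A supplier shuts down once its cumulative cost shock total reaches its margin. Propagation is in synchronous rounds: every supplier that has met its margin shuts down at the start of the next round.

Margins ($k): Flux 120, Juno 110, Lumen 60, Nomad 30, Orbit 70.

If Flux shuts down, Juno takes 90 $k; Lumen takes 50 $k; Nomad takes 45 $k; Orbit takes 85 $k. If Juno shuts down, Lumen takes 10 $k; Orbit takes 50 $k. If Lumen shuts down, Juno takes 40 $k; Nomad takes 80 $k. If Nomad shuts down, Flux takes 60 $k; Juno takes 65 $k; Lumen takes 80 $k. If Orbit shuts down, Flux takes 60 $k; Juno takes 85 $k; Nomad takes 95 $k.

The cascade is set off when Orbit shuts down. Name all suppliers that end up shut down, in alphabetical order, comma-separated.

Round 1 — Orbit shuts down (initial).
  Flux: +60 → 60 < 120
  Juno: +85 → 85 < 110
  Nomad: +95 → 95 ≥ 30
Round 2 — Nomad shuts down.
  Flux: +60 → 120 ≥ 120
  Juno: +65 → 150 ≥ 110
  Lumen: +80 → 80 ≥ 60
Round 3 — Flux, Juno, Lumen shut down.
No further shutdowns.

Flux, Juno, Lumen, Nomad, Orbit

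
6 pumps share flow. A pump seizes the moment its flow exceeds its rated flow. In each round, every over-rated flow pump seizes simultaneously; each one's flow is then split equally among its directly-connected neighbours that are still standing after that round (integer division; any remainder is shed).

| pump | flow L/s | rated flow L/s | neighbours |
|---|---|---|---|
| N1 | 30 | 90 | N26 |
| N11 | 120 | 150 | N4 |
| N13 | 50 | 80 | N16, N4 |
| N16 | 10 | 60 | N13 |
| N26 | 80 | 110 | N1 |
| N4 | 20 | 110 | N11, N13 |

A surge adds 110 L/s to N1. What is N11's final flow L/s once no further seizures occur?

Round 1 — N1 at 140 > 90. N1 seizes.
  N1 sheds 140 L/s to N26: 140 each.
    N26: 80+140 = 220 > 110
Round 2 — N26 seizes.
  N26 sheds 220 L/s: no online neighbours, lost.
No further seizures.

120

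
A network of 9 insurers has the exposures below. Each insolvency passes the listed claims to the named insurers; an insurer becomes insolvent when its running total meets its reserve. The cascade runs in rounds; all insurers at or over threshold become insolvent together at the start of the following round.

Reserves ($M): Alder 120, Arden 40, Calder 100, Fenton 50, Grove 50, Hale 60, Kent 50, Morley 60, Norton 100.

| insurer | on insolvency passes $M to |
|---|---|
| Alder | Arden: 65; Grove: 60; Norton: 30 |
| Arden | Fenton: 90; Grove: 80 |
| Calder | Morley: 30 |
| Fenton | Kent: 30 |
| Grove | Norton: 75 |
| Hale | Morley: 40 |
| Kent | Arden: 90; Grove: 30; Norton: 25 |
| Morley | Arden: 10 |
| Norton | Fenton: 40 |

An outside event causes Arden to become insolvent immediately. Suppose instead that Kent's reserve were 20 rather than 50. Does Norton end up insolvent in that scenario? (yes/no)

yes

With Kent's reserve at 20:
Round 1 — Arden becomes insolvent (initial).
  Fenton: +90 → 90 ≥ 50
  Grove: +80 → 80 ≥ 50
Round 2 — Fenton, Grove become insolvent.
  Kent: +30 → 30 ≥ 20
  Norton: +75 → 75 < 100
Round 3 — Kent becomes insolvent.
  Norton: +25 → 100 ≥ 100
Round 4 — Norton becomes insolvent.
No further insolvencies.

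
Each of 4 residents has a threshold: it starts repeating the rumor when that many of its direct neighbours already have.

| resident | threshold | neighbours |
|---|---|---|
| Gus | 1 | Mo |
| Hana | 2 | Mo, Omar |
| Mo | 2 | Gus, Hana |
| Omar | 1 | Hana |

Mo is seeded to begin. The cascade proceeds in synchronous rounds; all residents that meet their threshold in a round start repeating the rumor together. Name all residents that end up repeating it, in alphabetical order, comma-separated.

Gus, Mo

Round 1 — Mo starts repeating the rumor (initial).
Round 2 — checking thresholds:
  Gus: 1 of 1 neighbours ≥ 1, starts repeating the rumor.
  Hana: 1 of 2 neighbours < 2, below threshold.
Round 3 — no new spreads; cascade stops.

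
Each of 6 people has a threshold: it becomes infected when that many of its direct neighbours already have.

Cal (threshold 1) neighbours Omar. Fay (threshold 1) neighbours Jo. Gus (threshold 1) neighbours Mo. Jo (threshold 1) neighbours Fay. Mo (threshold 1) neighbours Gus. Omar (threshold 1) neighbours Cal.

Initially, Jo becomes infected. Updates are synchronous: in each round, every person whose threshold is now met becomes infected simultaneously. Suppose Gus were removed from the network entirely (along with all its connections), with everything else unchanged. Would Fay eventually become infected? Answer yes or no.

With Gus removed:
Round 1 — Jo becomes infected (initial).
Round 2 — checking thresholds:
  Fay: 1 of 1 neighbours ≥ 1, becomes infected.
Round 3 — no new infections; cascade stops.

yes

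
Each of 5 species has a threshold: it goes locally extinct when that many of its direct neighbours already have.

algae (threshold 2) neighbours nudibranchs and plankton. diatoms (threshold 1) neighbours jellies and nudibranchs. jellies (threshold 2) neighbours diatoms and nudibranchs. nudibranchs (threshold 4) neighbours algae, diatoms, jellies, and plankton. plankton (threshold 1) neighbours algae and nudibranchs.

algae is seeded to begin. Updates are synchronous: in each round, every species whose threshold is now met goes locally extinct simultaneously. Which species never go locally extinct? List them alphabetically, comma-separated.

diatoms, jellies, nudibranchs

Round 1 — algae goes locally extinct (initial).
Round 2 — checking thresholds:
  nudibranchs: 1 of 4 neighbours < 4, not yet.
  plankton: 1 of 2 neighbours ≥ 1, goes locally extinct.
Round 3 — no new extinctions; cascade stops.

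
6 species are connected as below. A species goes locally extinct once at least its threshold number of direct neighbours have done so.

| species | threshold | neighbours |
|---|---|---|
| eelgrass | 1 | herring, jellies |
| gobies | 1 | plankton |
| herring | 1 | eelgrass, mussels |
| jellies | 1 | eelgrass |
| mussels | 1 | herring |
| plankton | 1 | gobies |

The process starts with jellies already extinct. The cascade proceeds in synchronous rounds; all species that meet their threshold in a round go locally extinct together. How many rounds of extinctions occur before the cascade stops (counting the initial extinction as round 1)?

4

Round 1 — jellies goes locally extinct (initial).
Round 2 — checking thresholds:
  eelgrass: 1 of 2 neighbours ≥ 1, goes locally extinct.
Round 3 — checking thresholds:
  herring: 1 of 2 neighbours ≥ 1, goes locally extinct.
Round 4 — checking thresholds:
  mussels: 1 of 1 neighbours ≥ 1, goes locally extinct.
Round 5 — no new extinctions; cascade stops.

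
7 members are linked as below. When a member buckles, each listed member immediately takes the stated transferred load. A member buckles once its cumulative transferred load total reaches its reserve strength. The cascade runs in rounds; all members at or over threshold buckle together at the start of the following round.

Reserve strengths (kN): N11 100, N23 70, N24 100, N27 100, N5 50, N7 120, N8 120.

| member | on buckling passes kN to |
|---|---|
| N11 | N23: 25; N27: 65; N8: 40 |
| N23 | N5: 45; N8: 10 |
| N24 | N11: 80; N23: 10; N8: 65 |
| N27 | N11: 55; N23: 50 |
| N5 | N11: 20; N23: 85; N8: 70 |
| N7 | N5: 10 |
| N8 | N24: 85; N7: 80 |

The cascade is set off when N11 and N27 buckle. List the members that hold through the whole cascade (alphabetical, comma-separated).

N24, N5, N7, N8

Round 1 — N11, N27 buckle (initial).
  N23: +25+50 → 75 ≥ 70
  N8: +40 → 40 < 120
Round 2 — N23 buckles.
  N5: +45 → 45 < 50
  N8: +10 → 50 < 120
No further bucklings.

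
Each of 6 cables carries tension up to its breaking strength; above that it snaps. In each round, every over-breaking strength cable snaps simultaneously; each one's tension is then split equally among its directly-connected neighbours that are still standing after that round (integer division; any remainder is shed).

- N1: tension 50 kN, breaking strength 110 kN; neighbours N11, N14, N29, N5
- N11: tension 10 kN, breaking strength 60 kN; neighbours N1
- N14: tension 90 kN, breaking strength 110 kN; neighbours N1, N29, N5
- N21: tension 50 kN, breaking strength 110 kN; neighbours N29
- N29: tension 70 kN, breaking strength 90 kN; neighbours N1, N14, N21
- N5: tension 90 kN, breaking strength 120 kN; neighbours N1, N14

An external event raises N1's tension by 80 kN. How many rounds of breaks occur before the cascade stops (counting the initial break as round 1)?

3

Round 1 — N1 at 130 > 110. N1 snaps.
  N1 sheds 130 kN to N11, N14, N29, N5: 32 each (2 lost).
    N11: 10+32 = 42 ≤ 60
    N14: 90+32 = 122 > 110
    N29: 70+32 = 102 > 90
    N5: 90+32 = 122 > 120
Round 2 — N14, N29, N5 snap.
  N14 sheds 122 kN: no online neighbours, lost.
  N29 sheds 102 kN to N21: 102 each.
    N21: 50+102 = 152 > 110
  N5 sheds 122 kN: no online neighbours, lost.
Round 3 — N21 snaps.
  N21 sheds 152 kN: no online neighbours, lost.
No further breaks.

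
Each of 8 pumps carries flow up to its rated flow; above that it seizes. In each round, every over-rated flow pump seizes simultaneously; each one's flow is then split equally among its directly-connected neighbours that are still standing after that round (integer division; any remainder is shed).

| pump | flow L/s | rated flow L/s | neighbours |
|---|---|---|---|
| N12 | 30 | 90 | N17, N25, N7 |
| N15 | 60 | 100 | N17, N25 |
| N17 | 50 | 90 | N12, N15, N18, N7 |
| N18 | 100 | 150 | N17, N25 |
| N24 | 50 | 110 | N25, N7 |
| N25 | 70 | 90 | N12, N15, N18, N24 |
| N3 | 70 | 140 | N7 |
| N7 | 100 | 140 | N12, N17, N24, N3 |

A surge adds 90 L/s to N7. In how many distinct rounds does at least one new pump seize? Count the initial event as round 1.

Round 1 — N7 at 190 > 140. N7 seizes.
  N7 sheds 190 L/s to N12, N17, N24, N3: 47 each (2 lost).
    N12: 30+47 = 77 ≤ 90
    N17: 50+47 = 97 > 90
    N24: 50+47 = 97 ≤ 110
    N3: 70+47 = 117 ≤ 140
Round 2 — N17 seizes.
  N17 sheds 97 L/s to N12, N15, N18: 32 each (1 lost).
    N12: 77+32 = 109 > 90
    N15: 60+32 = 92 ≤ 100
    N18: 100+32 = 132 ≤ 150
Round 3 — N12 seizes.
  N12 sheds 109 L/s to N25: 109 each.
    N25: 70+109 = 179 > 90
Round 4 — N25 seizes.
  N25 sheds 179 L/s to N15, N18, N24: 59 each (2 lost).
    N15: 92+59 = 151 > 100
    N18: 132+59 = 191 > 150
    N24: 97+59 = 156 > 110
Round 5 — N15, N18, N24 seize.
  N15 sheds 151 L/s: no online neighbours, lost.
  N18 sheds 191 L/s: no online neighbours, lost.
  N24 sheds 156 L/s: no online neighbours, lost.
No further seizures.

5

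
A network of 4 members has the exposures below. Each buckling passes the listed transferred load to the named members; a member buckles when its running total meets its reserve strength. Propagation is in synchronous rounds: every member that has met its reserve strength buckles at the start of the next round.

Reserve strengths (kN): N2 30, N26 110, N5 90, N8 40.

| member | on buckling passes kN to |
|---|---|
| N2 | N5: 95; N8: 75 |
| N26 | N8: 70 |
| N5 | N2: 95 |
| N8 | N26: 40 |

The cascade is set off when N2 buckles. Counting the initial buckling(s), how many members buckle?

3

Round 1 — N2 buckles (initial).
  N5: +95 → 95 ≥ 90
  N8: +75 → 75 ≥ 40
Round 2 — N5, N8 buckle.
  N26: +40 → 40 < 110
No further bucklings.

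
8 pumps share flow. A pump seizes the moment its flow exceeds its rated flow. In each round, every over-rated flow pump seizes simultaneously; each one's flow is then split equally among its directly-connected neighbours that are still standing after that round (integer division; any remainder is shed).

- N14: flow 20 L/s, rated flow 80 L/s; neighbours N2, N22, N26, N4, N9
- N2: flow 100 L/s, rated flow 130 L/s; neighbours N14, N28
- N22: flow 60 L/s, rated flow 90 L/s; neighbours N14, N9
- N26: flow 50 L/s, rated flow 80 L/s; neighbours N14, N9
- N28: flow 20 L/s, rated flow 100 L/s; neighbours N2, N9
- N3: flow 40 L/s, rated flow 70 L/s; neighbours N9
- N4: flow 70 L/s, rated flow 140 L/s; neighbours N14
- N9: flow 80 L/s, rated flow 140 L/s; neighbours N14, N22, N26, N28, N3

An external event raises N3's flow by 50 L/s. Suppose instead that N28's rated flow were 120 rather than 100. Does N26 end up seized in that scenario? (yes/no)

With N28's rated flow at 120:
Round 1 — N3 at 90 > 70. N3 seizes.
  N3 sheds 90 L/s to N9: 90 each.
    N9: 80+90 = 170 > 140
Round 2 — N9 seizes.
  N9 sheds 170 L/s to N14, N22, N26, N28: 42 each (2 lost).
    N14: 20+42 = 62 ≤ 80
    N22: 60+42 = 102 > 90
    N26: 50+42 = 92 > 80
    N28: 20+42 = 62 ≤ 120
Round 3 — N22, N26 seize.
  N22 sheds 102 L/s to N14: 102 each.
    N14: 62+102 = 164 > 80
  N26 sheds 92 L/s to N14: 92 each.
    N14: 164+92 = 256 > 80
Round 4 — N14 seizes.
  N14 sheds 256 L/s to N2, N4: 128 each.
    N2: 100+128 = 228 > 130
    N4: 70+128 = 198 > 140
Round 5 — N2, N4 seize.
  N2 sheds 228 L/s to N28: 228 each.
    N28: 62+228 = 290 > 120
  N4 sheds 198 L/s: no online neighbours, lost.
Round 6 — N28 seizes.
  N28 sheds 290 L/s: no online neighbours, lost.
No further seizures.

yes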